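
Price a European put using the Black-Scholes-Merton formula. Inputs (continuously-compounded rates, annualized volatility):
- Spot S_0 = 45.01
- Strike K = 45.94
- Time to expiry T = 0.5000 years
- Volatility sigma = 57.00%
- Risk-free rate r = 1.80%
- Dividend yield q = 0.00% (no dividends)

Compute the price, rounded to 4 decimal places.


Answer: Price = 7.4921

Derivation:
d1 = (ln(S/K) + (r - q + 0.5*sigma^2) * T) / (sigma * sqrt(T)) = 0.17311336
d2 = d1 - sigma * sqrt(T) = -0.22993750
exp(-rT) = 0.99104038; exp(-qT) = 1.00000000
P = K * exp(-rT) * N(-d2) - S_0 * exp(-qT) * N(-d1)
N(-d1) = 0.43128116; N(-d2) = 0.59092983
P = 45.9400 * 0.99104038 * 0.59092983 - 45.0100 * 1.00000000 * 0.43128116 = 7.4921


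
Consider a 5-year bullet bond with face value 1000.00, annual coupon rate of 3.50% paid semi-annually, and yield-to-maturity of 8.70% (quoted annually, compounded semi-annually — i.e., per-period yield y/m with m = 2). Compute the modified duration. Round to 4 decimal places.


Answer: Modified duration = 4.3826

Derivation:
Coupon per period c = face * coupon_rate / m = 17.500000
Periods per year m = 2; per-period yield y/m = 0.043500
Number of cashflows N = 10
Cashflows (t years, CF_t, discount factor 1/(1+y/m)^(m*t), PV):
  t = 0.5000: CF_t = 17.500000, DF = 0.958313, PV = 16.770484
  t = 1.0000: CF_t = 17.500000, DF = 0.918365, PV = 16.071379
  t = 1.5000: CF_t = 17.500000, DF = 0.880081, PV = 15.401417
  t = 2.0000: CF_t = 17.500000, DF = 0.843393, PV = 14.759384
  t = 2.5000: CF_t = 17.500000, DF = 0.808235, PV = 14.144115
  t = 3.0000: CF_t = 17.500000, DF = 0.774543, PV = 13.554495
  t = 3.5000: CF_t = 17.500000, DF = 0.742254, PV = 12.989453
  t = 4.0000: CF_t = 17.500000, DF = 0.711312, PV = 12.447967
  t = 4.5000: CF_t = 17.500000, DF = 0.681660, PV = 11.929053
  t = 5.0000: CF_t = 1017.500000, DF = 0.653244, PV = 664.675826
Price P = sum_t PV_t = 792.743573
First compute Macaulay numerator sum_t t * PV_t:
  t * PV_t at t = 0.5000: 8.385242
  t * PV_t at t = 1.0000: 16.071379
  t * PV_t at t = 1.5000: 23.102126
  t * PV_t at t = 2.0000: 29.518768
  t * PV_t at t = 2.5000: 35.360288
  t * PV_t at t = 3.0000: 40.663484
  t * PV_t at t = 3.5000: 45.463087
  t * PV_t at t = 4.0000: 49.791867
  t * PV_t at t = 4.5000: 53.680738
  t * PV_t at t = 5.0000: 3323.379130
Macaulay duration D = 3625.416109 / 792.743573 = 4.573252
Modified duration = D / (1 + y/m) = 4.573252 / (1 + 0.043500) = 4.382609


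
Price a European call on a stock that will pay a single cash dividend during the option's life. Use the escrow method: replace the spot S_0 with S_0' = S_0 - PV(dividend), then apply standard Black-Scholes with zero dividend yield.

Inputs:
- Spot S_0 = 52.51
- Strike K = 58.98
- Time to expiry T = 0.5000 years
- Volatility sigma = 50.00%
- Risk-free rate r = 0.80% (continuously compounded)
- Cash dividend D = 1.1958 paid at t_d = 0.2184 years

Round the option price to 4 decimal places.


PV(D) = D * exp(-r * t_d) = 1.1958 * 0.99825433 = 1.19371252
S_0' = S_0 - PV(D) = 52.5100 - 1.19371252 = 51.31628748
d1 = (ln(S_0'/K) + (r + sigma^2/2)*T) / (sigma*sqrt(T)) = -0.20559895
d2 = d1 - sigma*sqrt(T) = -0.55915234
exp(-rT) = 0.99600799
N(d1) = 0.41855210; N(d2) = 0.28802888
C = S_0' * N(d1) - K * exp(-rT) * N(d2) = 51.31628748 * 0.41855210 - 58.9800 * 0.99600799 * 0.28802888 = 4.5584

Answer: Price = 4.5584


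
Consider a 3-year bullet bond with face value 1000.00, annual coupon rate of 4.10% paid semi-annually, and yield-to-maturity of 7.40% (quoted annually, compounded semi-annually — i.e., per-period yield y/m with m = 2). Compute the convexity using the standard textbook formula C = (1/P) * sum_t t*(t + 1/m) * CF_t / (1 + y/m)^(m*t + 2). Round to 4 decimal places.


Coupon per period c = face * coupon_rate / m = 20.500000
Periods per year m = 2; per-period yield y/m = 0.037000
Number of cashflows N = 6
Cashflows (t years, CF_t, discount factor 1/(1+y/m)^(m*t), PV):
  t = 0.5000: CF_t = 20.500000, DF = 0.964320, PV = 19.768563
  t = 1.0000: CF_t = 20.500000, DF = 0.929913, PV = 19.063224
  t = 1.5000: CF_t = 20.500000, DF = 0.896734, PV = 18.383051
  t = 2.0000: CF_t = 20.500000, DF = 0.864739, PV = 17.727147
  t = 2.5000: CF_t = 20.500000, DF = 0.833885, PV = 17.094645
  t = 3.0000: CF_t = 1020.500000, DF = 0.804132, PV = 820.616926
Price P = sum_t PV_t = 912.653556
Convexity numerator sum_t t*(t + 1/m) * CF_t / (1+y/m)^(m*t + 2):
  t = 0.5000: term = 9.191525
  t = 1.0000: term = 26.590720
  t = 1.5000: term = 51.283934
  t = 2.0000: term = 82.423552
  t = 2.5000: term = 119.224039
  t = 3.0000: term = 8012.577755
Convexity = (1/P) * sum = 8301.291526 / 912.653556 = 9.095775

Answer: Convexity = 9.0958


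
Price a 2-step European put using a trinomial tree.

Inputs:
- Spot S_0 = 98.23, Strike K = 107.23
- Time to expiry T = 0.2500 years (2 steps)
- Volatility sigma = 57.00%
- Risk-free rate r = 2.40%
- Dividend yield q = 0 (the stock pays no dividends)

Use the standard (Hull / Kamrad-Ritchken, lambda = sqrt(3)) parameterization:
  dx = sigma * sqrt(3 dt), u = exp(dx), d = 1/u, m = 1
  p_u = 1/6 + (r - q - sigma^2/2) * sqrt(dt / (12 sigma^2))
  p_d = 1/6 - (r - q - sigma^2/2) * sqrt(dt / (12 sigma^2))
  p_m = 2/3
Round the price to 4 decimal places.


dt = T/N = 0.125000; dx = sigma*sqrt(3*dt) = 0.349052
u = exp(dx) = 1.417723; d = 1/u = 0.705356
p_u = 0.141876, p_m = 0.666667, p_d = 0.191457
Discount per step: exp(-r*dt) = 0.997004
Stock lattice S(k, j) with j the centered position index:
  k=0: S(0,+0) = 98.2300
  k=1: S(1,-1) = 69.2871; S(1,+0) = 98.2300; S(1,+1) = 139.2630
  k=2: S(2,-2) = 48.8721; S(2,-1) = 69.2871; S(2,+0) = 98.2300; S(2,+1) = 139.2630; S(2,+2) = 197.4363
Terminal payoffs V(N, j) = max(K - S_T, 0):
  V(2,-2) = 58.357880; V(2,-1) = 37.942856; V(2,+0) = 9.000000; V(2,+1) = 0.000000; V(2,+2) = 0.000000
Backward induction: V(k, j) = exp(-r*dt) * [p_u * V(k+1, j+1) + p_m * V(k+1, j) + p_d * V(k+1, j-1)]
  V(1,-1) = exp(-r*dt) * [p_u*9.000000 + p_m*37.942856 + p_d*58.357880] = 37.632083
  V(1,+0) = exp(-r*dt) * [p_u*0.000000 + p_m*9.000000 + p_d*37.942856] = 13.224692
  V(1,+1) = exp(-r*dt) * [p_u*0.000000 + p_m*0.000000 + p_d*9.000000] = 1.717951
  V(0,+0) = exp(-r*dt) * [p_u*1.717951 + p_m*13.224692 + p_d*37.632083] = 16.216402

Answer: Price = V(0,0) = 16.2164


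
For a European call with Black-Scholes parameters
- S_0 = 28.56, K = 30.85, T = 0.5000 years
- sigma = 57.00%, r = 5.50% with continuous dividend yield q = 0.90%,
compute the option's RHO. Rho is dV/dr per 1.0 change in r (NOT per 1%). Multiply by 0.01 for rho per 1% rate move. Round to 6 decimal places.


d1 = 0.0672257262; d2 = -0.3358251391
phi(d1) = 0.3980418286; exp(-qT) = 0.9955101098; exp(-rT) = 0.9728746826
N(d2) = 0.3685013659
Rho = K*T*exp(-rT)*N(d2) = 30.8500 * 0.5000 * 0.9728746826 * 0.3685013659 = 5.529950

Answer: Rho = 5.529950


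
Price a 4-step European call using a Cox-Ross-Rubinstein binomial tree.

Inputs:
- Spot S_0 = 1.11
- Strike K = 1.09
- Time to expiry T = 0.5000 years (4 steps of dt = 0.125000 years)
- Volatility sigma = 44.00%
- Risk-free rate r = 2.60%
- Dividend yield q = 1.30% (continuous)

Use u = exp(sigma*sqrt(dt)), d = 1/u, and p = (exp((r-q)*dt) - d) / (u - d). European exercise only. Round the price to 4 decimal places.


Answer: Price = V(0,0) = 0.1439

Derivation:
dt = T/N = 0.125000
u = exp(sigma*sqrt(dt)) = 1.168316; d = 1/u = 0.855933
p = (exp((r-q)*dt) - d) / (u - d) = 0.466394
Discount per step: exp(-r*dt) = 0.996755
Stock lattice S(k, i) with i counting down-moves:
  k=0: S(0,0) = 1.1100
  k=1: S(1,0) = 1.2968; S(1,1) = 0.9501
  k=2: S(2,0) = 1.5151; S(2,1) = 1.1100; S(2,2) = 0.8132
  k=3: S(3,0) = 1.7701; S(3,1) = 1.2968; S(3,2) = 0.9501; S(3,3) = 0.6961
  k=4: S(4,0) = 2.0681; S(4,1) = 1.5151; S(4,2) = 1.1100; S(4,3) = 0.8132; S(4,4) = 0.5958
Terminal payoffs V(N, i) = max(S_T - K, 0):
  V(4,0) = 0.978066; V(4,1) = 0.425108; V(4,2) = 0.020000; V(4,3) = 0.000000; V(4,4) = 0.000000
Backward induction: V(k, i) = exp(-r*dt) * [p * V(k+1, i) + (1-p) * V(k+1, i+1)].
  V(3,0) = exp(-r*dt) * [p*0.978066 + (1-p)*0.425108] = 0.680788
  V(3,1) = exp(-r*dt) * [p*0.425108 + (1-p)*0.020000] = 0.208262
  V(3,2) = exp(-r*dt) * [p*0.020000 + (1-p)*0.000000] = 0.009298
  V(3,3) = exp(-r*dt) * [p*0.000000 + (1-p)*0.000000] = 0.000000
  V(2,0) = exp(-r*dt) * [p*0.680788 + (1-p)*0.208262] = 0.427254
  V(2,1) = exp(-r*dt) * [p*0.208262 + (1-p)*0.009298] = 0.101762
  V(2,2) = exp(-r*dt) * [p*0.009298 + (1-p)*0.000000] = 0.004322
  V(1,0) = exp(-r*dt) * [p*0.427254 + (1-p)*0.101762] = 0.252747
  V(1,1) = exp(-r*dt) * [p*0.101762 + (1-p)*0.004322] = 0.049606
  V(0,0) = exp(-r*dt) * [p*0.252747 + (1-p)*0.049606] = 0.143881


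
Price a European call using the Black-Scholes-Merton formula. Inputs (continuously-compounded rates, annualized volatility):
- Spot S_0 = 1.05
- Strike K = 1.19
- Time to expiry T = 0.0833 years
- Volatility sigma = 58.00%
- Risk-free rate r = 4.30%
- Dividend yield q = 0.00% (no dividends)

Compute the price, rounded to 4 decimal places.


d1 = (ln(S/K) + (r - q + 0.5*sigma^2) * T) / (sigma * sqrt(T)) = -0.64260102
d2 = d1 - sigma * sqrt(T) = -0.80999911
exp(-rT) = 0.99642451; exp(-qT) = 1.00000000
C = S_0 * exp(-qT) * N(d1) - K * exp(-rT) * N(d2)
N(d1) = 0.26024151; N(d2) = 0.20897034
C = 1.0500 * 1.00000000 * 0.26024151 - 1.1900 * 0.99642451 * 0.20897034 = 0.0255

Answer: Price = 0.0255


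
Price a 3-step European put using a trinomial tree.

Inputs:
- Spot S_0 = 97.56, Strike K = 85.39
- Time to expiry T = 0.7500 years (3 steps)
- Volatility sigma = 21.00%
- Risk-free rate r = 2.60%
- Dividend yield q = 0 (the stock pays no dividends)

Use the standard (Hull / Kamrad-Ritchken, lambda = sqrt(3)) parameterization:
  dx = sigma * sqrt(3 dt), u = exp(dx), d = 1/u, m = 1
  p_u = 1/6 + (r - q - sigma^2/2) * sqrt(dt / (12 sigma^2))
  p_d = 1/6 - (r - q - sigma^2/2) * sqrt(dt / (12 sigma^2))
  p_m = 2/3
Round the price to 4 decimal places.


Answer: Price = V(0,0) = 1.9746

Derivation:
dt = T/N = 0.250000; dx = sigma*sqrt(3*dt) = 0.181865
u = exp(dx) = 1.199453; d = 1/u = 0.833714
p_u = 0.169382, p_m = 0.666667, p_d = 0.163952
Discount per step: exp(-r*dt) = 0.993521
Stock lattice S(k, j) with j the centered position index:
  k=0: S(0,+0) = 97.5600
  k=1: S(1,-1) = 81.3371; S(1,+0) = 97.5600; S(1,+1) = 117.0186
  k=2: S(2,-2) = 67.8118; S(2,-1) = 81.3371; S(2,+0) = 97.5600; S(2,+1) = 117.0186; S(2,+2) = 140.3583
  k=3: S(3,-3) = 56.5357; S(3,-2) = 67.8118; S(3,-1) = 81.3371; S(3,+0) = 97.5600; S(3,+1) = 117.0186; S(3,+2) = 140.3583; S(3,+3) = 168.3531
Terminal payoffs V(N, j) = max(K - S_T, 0):
  V(3,-3) = 28.854341; V(3,-2) = 17.578154; V(3,-1) = 4.052901; V(3,+0) = 0.000000; V(3,+1) = 0.000000; V(3,+2) = 0.000000; V(3,+3) = 0.000000
Backward induction: V(k, j) = exp(-r*dt) * [p_u * V(k+1, j+1) + p_m * V(k+1, j) + p_d * V(k+1, j-1)]
  V(2,-2) = exp(-r*dt) * [p_u*4.052901 + p_m*17.578154 + p_d*28.854341] = 17.024953
  V(2,-1) = exp(-r*dt) * [p_u*0.000000 + p_m*4.052901 + p_d*17.578154] = 5.547725
  V(2,+0) = exp(-r*dt) * [p_u*0.000000 + p_m*0.000000 + p_d*4.052901] = 0.660175
  V(2,+1) = exp(-r*dt) * [p_u*0.000000 + p_m*0.000000 + p_d*0.000000] = 0.000000
  V(2,+2) = exp(-r*dt) * [p_u*0.000000 + p_m*0.000000 + p_d*0.000000] = 0.000000
  V(1,-1) = exp(-r*dt) * [p_u*0.660175 + p_m*5.547725 + p_d*17.024953] = 6.558805
  V(1,+0) = exp(-r*dt) * [p_u*0.000000 + p_m*0.660175 + p_d*5.547725] = 1.340931
  V(1,+1) = exp(-r*dt) * [p_u*0.000000 + p_m*0.000000 + p_d*0.660175] = 0.107536
  V(0,+0) = exp(-r*dt) * [p_u*0.107536 + p_m*1.340931 + p_d*6.558805] = 1.974619


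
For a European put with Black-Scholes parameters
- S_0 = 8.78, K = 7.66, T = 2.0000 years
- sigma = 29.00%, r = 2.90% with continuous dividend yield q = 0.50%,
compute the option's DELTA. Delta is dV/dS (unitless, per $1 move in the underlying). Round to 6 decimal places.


Answer: Delta = -0.253735

Derivation:
d1 = 0.6548404321; d2 = 0.2447184991
phi(d1) = 0.3219540231; exp(-qT) = 0.9900498337; exp(-rT) = 0.9436499474
N(-d1) = 0.2562852479
Delta = -exp(-qT) * N(-d1) = -0.9900498337 * 0.2562852479 = -0.253735


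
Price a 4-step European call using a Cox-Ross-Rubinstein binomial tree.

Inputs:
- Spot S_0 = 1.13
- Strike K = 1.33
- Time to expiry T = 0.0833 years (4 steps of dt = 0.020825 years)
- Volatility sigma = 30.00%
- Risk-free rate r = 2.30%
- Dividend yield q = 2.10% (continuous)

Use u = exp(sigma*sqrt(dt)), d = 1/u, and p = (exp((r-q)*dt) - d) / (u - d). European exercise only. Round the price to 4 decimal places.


Answer: Price = V(0,0) = 0.0008

Derivation:
dt = T/N = 0.020825
u = exp(sigma*sqrt(dt)) = 1.044243; d = 1/u = 0.957631
p = (exp((r-q)*dt) - d) / (u - d) = 0.489659
Discount per step: exp(-r*dt) = 0.999521
Stock lattice S(k, i) with i counting down-moves:
  k=0: S(0,0) = 1.1300
  k=1: S(1,0) = 1.1800; S(1,1) = 1.0821
  k=2: S(2,0) = 1.2322; S(2,1) = 1.1300; S(2,2) = 1.0363
  k=3: S(3,0) = 1.2867; S(3,1) = 1.1800; S(3,2) = 1.0821; S(3,3) = 0.9924
  k=4: S(4,0) = 1.3436; S(4,1) = 1.2322; S(4,2) = 1.1300; S(4,3) = 1.0363; S(4,4) = 0.9503
Terminal payoffs V(N, i) = max(S_T - K, 0):
  V(4,0) = 0.013648; V(4,1) = 0.000000; V(4,2) = 0.000000; V(4,3) = 0.000000; V(4,4) = 0.000000
Backward induction: V(k, i) = exp(-r*dt) * [p * V(k+1, i) + (1-p) * V(k+1, i+1)].
  V(3,0) = exp(-r*dt) * [p*0.013648 + (1-p)*0.000000] = 0.006680
  V(3,1) = exp(-r*dt) * [p*0.000000 + (1-p)*0.000000] = 0.000000
  V(3,2) = exp(-r*dt) * [p*0.000000 + (1-p)*0.000000] = 0.000000
  V(3,3) = exp(-r*dt) * [p*0.000000 + (1-p)*0.000000] = 0.000000
  V(2,0) = exp(-r*dt) * [p*0.006680 + (1-p)*0.000000] = 0.003269
  V(2,1) = exp(-r*dt) * [p*0.000000 + (1-p)*0.000000] = 0.000000
  V(2,2) = exp(-r*dt) * [p*0.000000 + (1-p)*0.000000] = 0.000000
  V(1,0) = exp(-r*dt) * [p*0.003269 + (1-p)*0.000000] = 0.001600
  V(1,1) = exp(-r*dt) * [p*0.000000 + (1-p)*0.000000] = 0.000000
  V(0,0) = exp(-r*dt) * [p*0.001600 + (1-p)*0.000000] = 0.000783


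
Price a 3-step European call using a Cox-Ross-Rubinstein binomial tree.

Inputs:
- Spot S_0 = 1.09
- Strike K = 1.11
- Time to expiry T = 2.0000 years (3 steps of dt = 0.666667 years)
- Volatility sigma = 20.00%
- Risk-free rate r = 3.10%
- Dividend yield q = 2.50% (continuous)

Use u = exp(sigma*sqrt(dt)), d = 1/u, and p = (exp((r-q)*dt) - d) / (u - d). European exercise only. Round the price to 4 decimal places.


dt = T/N = 0.666667
u = exp(sigma*sqrt(dt)) = 1.177389; d = 1/u = 0.849337
p = (exp((r-q)*dt) - d) / (u - d) = 0.471483
Discount per step: exp(-r*dt) = 0.979545
Stock lattice S(k, i) with i counting down-moves:
  k=0: S(0,0) = 1.0900
  k=1: S(1,0) = 1.2834; S(1,1) = 0.9258
  k=2: S(2,0) = 1.5110; S(2,1) = 1.0900; S(2,2) = 0.7863
  k=3: S(3,0) = 1.7790; S(3,1) = 1.2834; S(3,2) = 0.9258; S(3,3) = 0.6678
Terminal payoffs V(N, i) = max(S_T - K, 0):
  V(3,0) = 0.669043; V(3,1) = 0.173354; V(3,2) = 0.000000; V(3,3) = 0.000000
Backward induction: V(k, i) = exp(-r*dt) * [p * V(k+1, i) + (1-p) * V(k+1, i+1)].
  V(2,0) = exp(-r*dt) * [p*0.669043 + (1-p)*0.173354] = 0.398737
  V(2,1) = exp(-r*dt) * [p*0.173354 + (1-p)*0.000000] = 0.080062
  V(2,2) = exp(-r*dt) * [p*0.000000 + (1-p)*0.000000] = 0.000000
  V(1,0) = exp(-r*dt) * [p*0.398737 + (1-p)*0.080062] = 0.225601
  V(1,1) = exp(-r*dt) * [p*0.080062 + (1-p)*0.000000] = 0.036976
  V(0,0) = exp(-r*dt) * [p*0.225601 + (1-p)*0.036976] = 0.123334

Answer: Price = V(0,0) = 0.1233


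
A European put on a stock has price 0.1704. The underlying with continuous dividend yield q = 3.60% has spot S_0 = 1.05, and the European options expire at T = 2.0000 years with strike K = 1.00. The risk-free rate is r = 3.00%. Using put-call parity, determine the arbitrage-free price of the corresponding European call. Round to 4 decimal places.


Answer: Call price = 0.2057

Derivation:
Put-call parity: C - P = S_0 * exp(-qT) - K * exp(-rT).
S_0 * exp(-qT) = 1.0500 * 0.93053090 = 0.97705744
K * exp(-rT) = 1.0000 * 0.94176453 = 0.94176453
C = P + S*exp(-qT) - K*exp(-rT)
C = 0.1704 + 0.97705744 - 0.94176453 = 0.2057


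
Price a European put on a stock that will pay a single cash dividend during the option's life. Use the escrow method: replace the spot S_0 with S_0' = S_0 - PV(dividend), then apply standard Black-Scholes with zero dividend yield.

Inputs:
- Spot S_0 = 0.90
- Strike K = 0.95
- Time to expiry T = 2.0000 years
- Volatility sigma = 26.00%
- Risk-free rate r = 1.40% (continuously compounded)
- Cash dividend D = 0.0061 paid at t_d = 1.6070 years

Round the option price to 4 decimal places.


PV(D) = D * exp(-r * t_d) = 0.0061 * 0.97775319 = 0.00596429
S_0' = S_0 - PV(D) = 0.9000 - 0.00596429 = 0.89403571
d1 = (ln(S_0'/K) + (r + sigma^2/2)*T) / (sigma*sqrt(T)) = 0.09487124
d2 = d1 - sigma*sqrt(T) = -0.27282429
exp(-rT) = 0.97238837
N(-d1) = 0.46220855; N(-d2) = 0.60750586
P = K * exp(-rT) * N(-d2) - S_0' * N(-d1) = 0.9500 * 0.97238837 * 0.60750586 - 0.89403571 * 0.46220855 = 0.1480

Answer: Price = 0.1480


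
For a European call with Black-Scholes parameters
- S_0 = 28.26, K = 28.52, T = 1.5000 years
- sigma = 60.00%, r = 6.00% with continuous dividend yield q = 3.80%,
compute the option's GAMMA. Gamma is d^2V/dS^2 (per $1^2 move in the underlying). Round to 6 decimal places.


d1 = 0.3998680168; d2 = -0.3349789060
phi(d1) = 0.3682895798; exp(-qT) = 0.9445940694; exp(-rT) = 0.9139311853
Gamma = exp(-qT) * phi(d1) / (S * sigma * sqrt(T)) = 0.9445940694 * 0.3682895798 / (28.2600 * 0.6000 * 1.2247448714) = 0.016752

Answer: Gamma = 0.016752


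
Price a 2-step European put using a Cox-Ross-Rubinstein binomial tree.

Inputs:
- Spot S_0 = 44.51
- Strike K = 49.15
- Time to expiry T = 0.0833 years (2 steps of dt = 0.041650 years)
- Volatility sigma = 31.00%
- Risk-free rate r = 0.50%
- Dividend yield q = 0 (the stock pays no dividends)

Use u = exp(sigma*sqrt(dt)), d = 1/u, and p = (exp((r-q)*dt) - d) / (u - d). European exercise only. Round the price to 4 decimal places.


dt = T/N = 0.041650
u = exp(sigma*sqrt(dt)) = 1.065310; d = 1/u = 0.938694
p = (exp((r-q)*dt) - d) / (u - d) = 0.485834
Discount per step: exp(-r*dt) = 0.999792
Stock lattice S(k, i) with i counting down-moves:
  k=0: S(0,0) = 44.5100
  k=1: S(1,0) = 47.4169; S(1,1) = 41.7813
  k=2: S(2,0) = 50.5137; S(2,1) = 44.5100; S(2,2) = 39.2198
Terminal payoffs V(N, i) = max(K - S_T, 0):
  V(2,0) = 0.000000; V(2,1) = 4.640000; V(2,2) = 9.930180
Backward induction: V(k, i) = exp(-r*dt) * [p * V(k+1, i) + (1-p) * V(k+1, i+1)].
  V(1,0) = exp(-r*dt) * [p*0.000000 + (1-p)*4.640000] = 2.385235
  V(1,1) = exp(-r*dt) * [p*4.640000 + (1-p)*9.930180] = 7.358500
  V(0,0) = exp(-r*dt) * [p*2.385235 + (1-p)*7.358500] = 4.941291

Answer: Price = V(0,0) = 4.9413


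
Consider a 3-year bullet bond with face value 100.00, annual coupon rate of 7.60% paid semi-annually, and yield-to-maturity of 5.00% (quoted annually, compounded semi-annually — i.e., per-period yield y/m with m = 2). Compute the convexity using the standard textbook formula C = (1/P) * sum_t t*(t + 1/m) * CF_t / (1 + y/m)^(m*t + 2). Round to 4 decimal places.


Coupon per period c = face * coupon_rate / m = 3.800000
Periods per year m = 2; per-period yield y/m = 0.025000
Number of cashflows N = 6
Cashflows (t years, CF_t, discount factor 1/(1+y/m)^(m*t), PV):
  t = 0.5000: CF_t = 3.800000, DF = 0.975610, PV = 3.707317
  t = 1.0000: CF_t = 3.800000, DF = 0.951814, PV = 3.616895
  t = 1.5000: CF_t = 3.800000, DF = 0.928599, PV = 3.528678
  t = 2.0000: CF_t = 3.800000, DF = 0.905951, PV = 3.442612
  t = 2.5000: CF_t = 3.800000, DF = 0.883854, PV = 3.358646
  t = 3.0000: CF_t = 103.800000, DF = 0.862297, PV = 89.506415
Price P = sum_t PV_t = 107.160563
Convexity numerator sum_t t*(t + 1/m) * CF_t / (1+y/m)^(m*t + 2):
  t = 0.5000: term = 1.764339
  t = 1.0000: term = 5.163919
  t = 1.5000: term = 10.075939
  t = 2.0000: term = 16.383640
  t = 2.5000: term = 23.976059
  t = 3.0000: term = 894.531688
Convexity = (1/P) * sum = 951.895584 / 107.160563 = 8.882891

Answer: Convexity = 8.8829


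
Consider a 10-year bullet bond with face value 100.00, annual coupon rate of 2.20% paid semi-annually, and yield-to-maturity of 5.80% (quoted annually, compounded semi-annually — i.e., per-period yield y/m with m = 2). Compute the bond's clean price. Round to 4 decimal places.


Coupon per period c = face * coupon_rate / m = 1.100000
Periods per year m = 2; per-period yield y/m = 0.029000
Number of cashflows N = 20
Cashflows (t years, CF_t, discount factor 1/(1+y/m)^(m*t), PV):
  t = 0.5000: CF_t = 1.100000, DF = 0.971817, PV = 1.068999
  t = 1.0000: CF_t = 1.100000, DF = 0.944429, PV = 1.038872
  t = 1.5000: CF_t = 1.100000, DF = 0.917812, PV = 1.009594
  t = 2.0000: CF_t = 1.100000, DF = 0.891946, PV = 0.981140
  t = 2.5000: CF_t = 1.100000, DF = 0.866808, PV = 0.953489
  t = 3.0000: CF_t = 1.100000, DF = 0.842379, PV = 0.926617
  t = 3.5000: CF_t = 1.100000, DF = 0.818639, PV = 0.900503
  t = 4.0000: CF_t = 1.100000, DF = 0.795567, PV = 0.875124
  t = 4.5000: CF_t = 1.100000, DF = 0.773146, PV = 0.850461
  t = 5.0000: CF_t = 1.100000, DF = 0.751357, PV = 0.826493
  t = 5.5000: CF_t = 1.100000, DF = 0.730182, PV = 0.803200
  t = 6.0000: CF_t = 1.100000, DF = 0.709603, PV = 0.780563
  t = 6.5000: CF_t = 1.100000, DF = 0.689605, PV = 0.758565
  t = 7.0000: CF_t = 1.100000, DF = 0.670170, PV = 0.737187
  t = 7.5000: CF_t = 1.100000, DF = 0.651282, PV = 0.716411
  t = 8.0000: CF_t = 1.100000, DF = 0.632928, PV = 0.696220
  t = 8.5000: CF_t = 1.100000, DF = 0.615090, PV = 0.676599
  t = 9.0000: CF_t = 1.100000, DF = 0.597755, PV = 0.657531
  t = 9.5000: CF_t = 1.100000, DF = 0.580909, PV = 0.639000
  t = 10.0000: CF_t = 101.100000, DF = 0.564537, PV = 57.074703
Price P = sum_t PV_t = 72.971270

Answer: Price = 72.9713


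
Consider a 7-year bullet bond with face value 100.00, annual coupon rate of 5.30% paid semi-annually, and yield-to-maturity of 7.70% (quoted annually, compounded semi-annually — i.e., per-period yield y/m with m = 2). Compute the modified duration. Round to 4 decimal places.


Coupon per period c = face * coupon_rate / m = 2.650000
Periods per year m = 2; per-period yield y/m = 0.038500
Number of cashflows N = 14
Cashflows (t years, CF_t, discount factor 1/(1+y/m)^(m*t), PV):
  t = 0.5000: CF_t = 2.650000, DF = 0.962927, PV = 2.551757
  t = 1.0000: CF_t = 2.650000, DF = 0.927229, PV = 2.457157
  t = 1.5000: CF_t = 2.650000, DF = 0.892854, PV = 2.366063
  t = 2.0000: CF_t = 2.650000, DF = 0.859754, PV = 2.278347
  t = 2.5000: CF_t = 2.650000, DF = 0.827880, PV = 2.193883
  t = 3.0000: CF_t = 2.650000, DF = 0.797188, PV = 2.112549
  t = 3.5000: CF_t = 2.650000, DF = 0.767635, PV = 2.034231
  t = 4.0000: CF_t = 2.650000, DF = 0.739176, PV = 1.958817
  t = 4.5000: CF_t = 2.650000, DF = 0.711773, PV = 1.886198
  t = 5.0000: CF_t = 2.650000, DF = 0.685386, PV = 1.816272
  t = 5.5000: CF_t = 2.650000, DF = 0.659977, PV = 1.748938
  t = 6.0000: CF_t = 2.650000, DF = 0.635509, PV = 1.684100
  t = 6.5000: CF_t = 2.650000, DF = 0.611949, PV = 1.621666
  t = 7.0000: CF_t = 102.650000, DF = 0.589263, PV = 60.487821
Price P = sum_t PV_t = 87.197800
First compute Macaulay numerator sum_t t * PV_t:
  t * PV_t at t = 0.5000: 1.275879
  t * PV_t at t = 1.0000: 2.457157
  t * PV_t at t = 1.5000: 3.549095
  t * PV_t at t = 2.0000: 4.556694
  t * PV_t at t = 2.5000: 5.484706
  t * PV_t at t = 3.0000: 6.337648
  t * PV_t at t = 3.5000: 7.119810
  t * PV_t at t = 4.0000: 7.835268
  t * PV_t at t = 4.5000: 8.487893
  t * PV_t at t = 5.0000: 9.081360
  t * PV_t at t = 5.5000: 9.619158
  t * PV_t at t = 6.0000: 10.104600
  t * PV_t at t = 6.5000: 10.540828
  t * PV_t at t = 7.0000: 423.414749
Macaulay duration D = 509.864843 / 87.197800 = 5.847221
Modified duration = D / (1 + y/m) = 5.847221 / (1 + 0.038500) = 5.630449

Answer: Modified duration = 5.6304


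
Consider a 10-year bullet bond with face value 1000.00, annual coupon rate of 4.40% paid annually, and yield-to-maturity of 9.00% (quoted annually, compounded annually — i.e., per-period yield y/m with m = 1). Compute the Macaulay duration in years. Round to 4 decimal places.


Answer: Macaulay duration = 7.9157 years

Derivation:
Coupon per period c = face * coupon_rate / m = 44.000000
Periods per year m = 1; per-period yield y/m = 0.090000
Number of cashflows N = 10
Cashflows (t years, CF_t, discount factor 1/(1+y/m)^(m*t), PV):
  t = 1.0000: CF_t = 44.000000, DF = 0.917431, PV = 40.366972
  t = 2.0000: CF_t = 44.000000, DF = 0.841680, PV = 37.033920
  t = 3.0000: CF_t = 44.000000, DF = 0.772183, PV = 33.976073
  t = 4.0000: CF_t = 44.000000, DF = 0.708425, PV = 31.170709
  t = 5.0000: CF_t = 44.000000, DF = 0.649931, PV = 28.596981
  t = 6.0000: CF_t = 44.000000, DF = 0.596267, PV = 26.235762
  t = 7.0000: CF_t = 44.000000, DF = 0.547034, PV = 24.069507
  t = 8.0000: CF_t = 44.000000, DF = 0.501866, PV = 22.082116
  t = 9.0000: CF_t = 44.000000, DF = 0.460428, PV = 20.258822
  t = 10.0000: CF_t = 1044.000000, DF = 0.422411, PV = 440.996882
Price P = sum_t PV_t = 704.787746
Macaulay numerator sum_t t * PV_t:
  t * PV_t at t = 1.0000: 40.366972
  t * PV_t at t = 2.0000: 74.067839
  t * PV_t at t = 3.0000: 101.928219
  t * PV_t at t = 4.0000: 124.682837
  t * PV_t at t = 5.0000: 142.984905
  t * PV_t at t = 6.0000: 157.414574
  t * PV_t at t = 7.0000: 168.486547
  t * PV_t at t = 8.0000: 176.656930
  t * PV_t at t = 9.0000: 182.329401
  t * PV_t at t = 10.0000: 4409.968824
Macaulay duration D = (sum_t t * PV_t) / P = 5578.887050 / 704.787746 = 7.915698


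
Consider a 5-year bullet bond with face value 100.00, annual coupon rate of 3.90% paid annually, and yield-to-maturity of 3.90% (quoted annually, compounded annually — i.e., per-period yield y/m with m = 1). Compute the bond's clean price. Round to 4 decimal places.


Answer: Price = 100.0000

Derivation:
Coupon per period c = face * coupon_rate / m = 3.900000
Periods per year m = 1; per-period yield y/m = 0.039000
Number of cashflows N = 5
Cashflows (t years, CF_t, discount factor 1/(1+y/m)^(m*t), PV):
  t = 1.0000: CF_t = 3.900000, DF = 0.962464, PV = 3.753609
  t = 2.0000: CF_t = 3.900000, DF = 0.926337, PV = 3.612713
  t = 3.0000: CF_t = 3.900000, DF = 0.891566, PV = 3.477106
  t = 4.0000: CF_t = 3.900000, DF = 0.858100, PV = 3.346589
  t = 5.0000: CF_t = 103.900000, DF = 0.825890, PV = 85.809982
Price P = sum_t PV_t = 100.000000


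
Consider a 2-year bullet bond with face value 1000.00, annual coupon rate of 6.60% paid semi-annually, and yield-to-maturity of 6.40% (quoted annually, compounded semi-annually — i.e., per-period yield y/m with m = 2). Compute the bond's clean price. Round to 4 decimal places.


Answer: Price = 1003.6994

Derivation:
Coupon per period c = face * coupon_rate / m = 33.000000
Periods per year m = 2; per-period yield y/m = 0.032000
Number of cashflows N = 4
Cashflows (t years, CF_t, discount factor 1/(1+y/m)^(m*t), PV):
  t = 0.5000: CF_t = 33.000000, DF = 0.968992, PV = 31.976744
  t = 1.0000: CF_t = 33.000000, DF = 0.938946, PV = 30.985217
  t = 1.5000: CF_t = 33.000000, DF = 0.909831, PV = 30.024435
  t = 2.0000: CF_t = 1033.000000, DF = 0.881620, PV = 910.712992
Price P = sum_t PV_t = 1003.699389


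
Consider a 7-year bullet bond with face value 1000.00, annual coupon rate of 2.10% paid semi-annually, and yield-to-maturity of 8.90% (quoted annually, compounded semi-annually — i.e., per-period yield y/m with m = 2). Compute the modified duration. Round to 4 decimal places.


Answer: Modified duration = 6.1316

Derivation:
Coupon per period c = face * coupon_rate / m = 10.500000
Periods per year m = 2; per-period yield y/m = 0.044500
Number of cashflows N = 14
Cashflows (t years, CF_t, discount factor 1/(1+y/m)^(m*t), PV):
  t = 0.5000: CF_t = 10.500000, DF = 0.957396, PV = 10.052657
  t = 1.0000: CF_t = 10.500000, DF = 0.916607, PV = 9.624372
  t = 1.5000: CF_t = 10.500000, DF = 0.877556, PV = 9.214334
  t = 2.0000: CF_t = 10.500000, DF = 0.840168, PV = 8.821766
  t = 2.5000: CF_t = 10.500000, DF = 0.804374, PV = 8.445922
  t = 3.0000: CF_t = 10.500000, DF = 0.770104, PV = 8.086091
  t = 3.5000: CF_t = 10.500000, DF = 0.737294, PV = 7.741590
  t = 4.0000: CF_t = 10.500000, DF = 0.705883, PV = 7.411767
  t = 4.5000: CF_t = 10.500000, DF = 0.675809, PV = 7.095995
  t = 5.0000: CF_t = 10.500000, DF = 0.647017, PV = 6.793676
  t = 5.5000: CF_t = 10.500000, DF = 0.619451, PV = 6.504238
  t = 6.0000: CF_t = 10.500000, DF = 0.593060, PV = 6.227131
  t = 6.5000: CF_t = 10.500000, DF = 0.567793, PV = 5.961829
  t = 7.0000: CF_t = 1010.500000, DF = 0.543603, PV = 549.310749
Price P = sum_t PV_t = 651.292117
First compute Macaulay numerator sum_t t * PV_t:
  t * PV_t at t = 0.5000: 5.026328
  t * PV_t at t = 1.0000: 9.624372
  t * PV_t at t = 1.5000: 13.821501
  t * PV_t at t = 2.0000: 17.643532
  t * PV_t at t = 2.5000: 21.114806
  t * PV_t at t = 3.0000: 24.258273
  t * PV_t at t = 3.5000: 27.095566
  t * PV_t at t = 4.0000: 29.647067
  t * PV_t at t = 4.5000: 31.931977
  t * PV_t at t = 5.0000: 33.968382
  t * PV_t at t = 5.5000: 35.773308
  t * PV_t at t = 6.0000: 37.362783
  t * PV_t at t = 6.5000: 38.751889
  t * PV_t at t = 7.0000: 3845.175243
Macaulay duration D = 4171.195028 / 651.292117 = 6.404492
Modified duration = D / (1 + y/m) = 6.404492 / (1 + 0.044500) = 6.131634


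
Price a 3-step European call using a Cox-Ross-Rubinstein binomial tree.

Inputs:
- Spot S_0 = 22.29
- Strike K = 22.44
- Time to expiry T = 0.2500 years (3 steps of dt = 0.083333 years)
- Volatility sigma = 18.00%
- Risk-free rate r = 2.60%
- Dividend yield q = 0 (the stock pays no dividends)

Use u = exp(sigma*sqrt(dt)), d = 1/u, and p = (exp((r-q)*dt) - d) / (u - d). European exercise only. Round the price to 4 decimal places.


Answer: Price = V(0,0) = 0.8629

Derivation:
dt = T/N = 0.083333
u = exp(sigma*sqrt(dt)) = 1.053335; d = 1/u = 0.949365
p = (exp((r-q)*dt) - d) / (u - d) = 0.507875
Discount per step: exp(-r*dt) = 0.997836
Stock lattice S(k, i) with i counting down-moves:
  k=0: S(0,0) = 22.2900
  k=1: S(1,0) = 23.4788; S(1,1) = 21.1614
  k=2: S(2,0) = 24.7311; S(2,1) = 22.2900; S(2,2) = 20.0899
  k=3: S(3,0) = 26.0501; S(3,1) = 23.4788; S(3,2) = 21.1614; S(3,3) = 19.0726
Terminal payoffs V(N, i) = max(S_T - K, 0):
  V(3,0) = 3.610129; V(3,1) = 1.038842; V(3,2) = 0.000000; V(3,3) = 0.000000
Backward induction: V(k, i) = exp(-r*dt) * [p * V(k+1, i) + (1-p) * V(k+1, i+1)].
  V(2,0) = exp(-r*dt) * [p*3.610129 + (1-p)*1.038842] = 2.339658
  V(2,1) = exp(-r*dt) * [p*1.038842 + (1-p)*0.000000] = 0.526459
  V(2,2) = exp(-r*dt) * [p*0.000000 + (1-p)*0.000000] = 0.000000
  V(1,0) = exp(-r*dt) * [p*2.339658 + (1-p)*0.526459] = 1.444204
  V(1,1) = exp(-r*dt) * [p*0.526459 + (1-p)*0.000000] = 0.266797
  V(0,0) = exp(-r*dt) * [p*1.444204 + (1-p)*0.266797] = 0.862900


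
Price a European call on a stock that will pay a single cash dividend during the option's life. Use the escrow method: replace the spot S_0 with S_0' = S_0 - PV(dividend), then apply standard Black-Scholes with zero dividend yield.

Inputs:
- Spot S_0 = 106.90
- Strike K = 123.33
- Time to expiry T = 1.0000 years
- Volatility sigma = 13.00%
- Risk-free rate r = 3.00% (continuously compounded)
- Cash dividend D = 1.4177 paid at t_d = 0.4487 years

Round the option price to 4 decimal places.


Answer: Price = 1.2857

Derivation:
PV(D) = D * exp(-r * t_d) = 1.4177 * 0.98662919 = 1.39874421
S_0' = S_0 - PV(D) = 106.9000 - 1.39874421 = 105.50125579
d1 = (ln(S_0'/K) + (r + sigma^2/2)*T) / (sigma*sqrt(T)) = -0.90531410
d2 = d1 - sigma*sqrt(T) = -1.03531410
exp(-rT) = 0.97044553
N(d1) = 0.18264950; N(d2) = 0.15026112
C = S_0' * N(d1) - K * exp(-rT) * N(d2) = 105.50125579 * 0.18264950 - 123.3300 * 0.97044553 * 0.15026112 = 1.2857


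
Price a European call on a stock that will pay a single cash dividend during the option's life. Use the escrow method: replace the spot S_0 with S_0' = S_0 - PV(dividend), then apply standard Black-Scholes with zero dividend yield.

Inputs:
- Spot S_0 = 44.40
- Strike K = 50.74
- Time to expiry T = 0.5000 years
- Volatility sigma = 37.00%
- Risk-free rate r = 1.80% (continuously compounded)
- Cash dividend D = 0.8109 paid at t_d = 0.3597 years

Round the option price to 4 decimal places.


PV(D) = D * exp(-r * t_d) = 0.8109 * 0.99354632 = 0.80566671
S_0' = S_0 - PV(D) = 44.4000 - 0.80566671 = 43.59433329
d1 = (ln(S_0'/K) + (r + sigma^2/2)*T) / (sigma*sqrt(T)) = -0.41494701
d2 = d1 - sigma*sqrt(T) = -0.67657652
exp(-rT) = 0.99104038
N(d1) = 0.33909035; N(d2) = 0.24933734
C = S_0' * N(d1) - K * exp(-rT) * N(d2) = 43.59433329 * 0.33909035 - 50.7400 * 0.99104038 * 0.24933734 = 2.2444

Answer: Price = 2.2444


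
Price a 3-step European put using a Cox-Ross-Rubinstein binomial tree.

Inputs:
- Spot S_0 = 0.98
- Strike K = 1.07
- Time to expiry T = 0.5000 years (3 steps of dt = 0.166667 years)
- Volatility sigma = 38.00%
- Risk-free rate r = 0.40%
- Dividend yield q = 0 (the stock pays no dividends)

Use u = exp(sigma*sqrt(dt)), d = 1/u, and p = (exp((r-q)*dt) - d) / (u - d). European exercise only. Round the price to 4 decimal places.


Answer: Price = V(0,0) = 0.1623

Derivation:
dt = T/N = 0.166667
u = exp(sigma*sqrt(dt)) = 1.167815; d = 1/u = 0.856300
p = (exp((r-q)*dt) - d) / (u - d) = 0.463435
Discount per step: exp(-r*dt) = 0.999334
Stock lattice S(k, i) with i counting down-moves:
  k=0: S(0,0) = 0.9800
  k=1: S(1,0) = 1.1445; S(1,1) = 0.8392
  k=2: S(2,0) = 1.3365; S(2,1) = 0.9800; S(2,2) = 0.7186
  k=3: S(3,0) = 1.5608; S(3,1) = 1.1445; S(3,2) = 0.8392; S(3,3) = 0.6153
Terminal payoffs V(N, i) = max(K - S_T, 0):
  V(3,0) = 0.000000; V(3,1) = 0.000000; V(3,2) = 0.230826; V(3,3) = 0.454676
Backward induction: V(k, i) = exp(-r*dt) * [p * V(k+1, i) + (1-p) * V(k+1, i+1)].
  V(2,0) = exp(-r*dt) * [p*0.000000 + (1-p)*0.000000] = 0.000000
  V(2,1) = exp(-r*dt) * [p*0.000000 + (1-p)*0.230826] = 0.123771
  V(2,2) = exp(-r*dt) * [p*0.230826 + (1-p)*0.454676] = 0.350702
  V(1,0) = exp(-r*dt) * [p*0.000000 + (1-p)*0.123771] = 0.066367
  V(1,1) = exp(-r*dt) * [p*0.123771 + (1-p)*0.350702] = 0.245370
  V(0,0) = exp(-r*dt) * [p*0.066367 + (1-p)*0.245370] = 0.162306


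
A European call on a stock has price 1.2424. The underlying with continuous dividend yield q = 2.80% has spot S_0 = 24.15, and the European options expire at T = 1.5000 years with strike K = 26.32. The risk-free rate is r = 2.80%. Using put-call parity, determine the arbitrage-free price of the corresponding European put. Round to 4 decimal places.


Put-call parity: C - P = S_0 * exp(-qT) - K * exp(-rT).
S_0 * exp(-qT) = 24.1500 * 0.95886978 = 23.15670520
K * exp(-rT) = 26.3200 * 0.95886978 = 25.23745262
P = C - S*exp(-qT) + K*exp(-rT)
P = 1.2424 - 23.15670520 + 25.23745262 = 3.3231

Answer: Put price = 3.3231


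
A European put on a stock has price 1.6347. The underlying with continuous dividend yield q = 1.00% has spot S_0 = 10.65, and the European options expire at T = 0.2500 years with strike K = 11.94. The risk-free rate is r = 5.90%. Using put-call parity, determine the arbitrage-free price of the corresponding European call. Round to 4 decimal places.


Put-call parity: C - P = S_0 * exp(-qT) - K * exp(-rT).
S_0 * exp(-qT) = 10.6500 * 0.99750312 = 10.62340825
K * exp(-rT) = 11.9400 * 0.98535825 = 11.76517749
C = P + S*exp(-qT) - K*exp(-rT)
C = 1.6347 + 10.62340825 - 11.76517749 = 0.4929

Answer: Call price = 0.4929


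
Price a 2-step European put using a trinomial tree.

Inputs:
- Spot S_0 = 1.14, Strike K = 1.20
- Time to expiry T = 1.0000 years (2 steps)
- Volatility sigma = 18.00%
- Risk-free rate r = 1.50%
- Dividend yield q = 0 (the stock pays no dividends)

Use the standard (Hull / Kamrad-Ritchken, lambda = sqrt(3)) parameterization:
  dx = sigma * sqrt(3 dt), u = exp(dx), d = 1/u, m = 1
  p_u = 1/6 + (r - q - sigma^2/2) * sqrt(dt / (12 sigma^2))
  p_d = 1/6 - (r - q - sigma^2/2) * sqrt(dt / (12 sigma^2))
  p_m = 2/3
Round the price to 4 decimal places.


dt = T/N = 0.500000; dx = sigma*sqrt(3*dt) = 0.220454
u = exp(dx) = 1.246643; d = 1/u = 0.802154
p_u = 0.165306, p_m = 0.666667, p_d = 0.168027
Discount per step: exp(-r*dt) = 0.992528
Stock lattice S(k, j) with j the centered position index:
  k=0: S(0,+0) = 1.1400
  k=1: S(1,-1) = 0.9145; S(1,+0) = 1.1400; S(1,+1) = 1.4212
  k=2: S(2,-2) = 0.7335; S(2,-1) = 0.9145; S(2,+0) = 1.1400; S(2,+1) = 1.4212; S(2,+2) = 1.7717
Terminal payoffs V(N, j) = max(K - S_T, 0):
  V(2,-2) = 0.466465; V(2,-1) = 0.285544; V(2,+0) = 0.060000; V(2,+1) = 0.000000; V(2,+2) = 0.000000
Backward induction: V(k, j) = exp(-r*dt) * [p_u * V(k+1, j+1) + p_m * V(k+1, j) + p_d * V(k+1, j-1)]
  V(1,-1) = exp(-r*dt) * [p_u*0.060000 + p_m*0.285544 + p_d*0.466465] = 0.276578
  V(1,+0) = exp(-r*dt) * [p_u*0.000000 + p_m*0.060000 + p_d*0.285544] = 0.087322
  V(1,+1) = exp(-r*dt) * [p_u*0.000000 + p_m*0.000000 + p_d*0.060000] = 0.010006
  V(0,+0) = exp(-r*dt) * [p_u*0.010006 + p_m*0.087322 + p_d*0.276578] = 0.105547

Answer: Price = V(0,0) = 0.1055


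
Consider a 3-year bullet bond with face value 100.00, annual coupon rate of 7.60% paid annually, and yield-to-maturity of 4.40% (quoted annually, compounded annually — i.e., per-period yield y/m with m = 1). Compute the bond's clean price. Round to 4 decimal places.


Answer: Price = 108.8133

Derivation:
Coupon per period c = face * coupon_rate / m = 7.600000
Periods per year m = 1; per-period yield y/m = 0.044000
Number of cashflows N = 3
Cashflows (t years, CF_t, discount factor 1/(1+y/m)^(m*t), PV):
  t = 1.0000: CF_t = 7.600000, DF = 0.957854, PV = 7.279693
  t = 2.0000: CF_t = 7.600000, DF = 0.917485, PV = 6.972886
  t = 3.0000: CF_t = 107.600000, DF = 0.878817, PV = 94.560721
Price P = sum_t PV_t = 108.813301


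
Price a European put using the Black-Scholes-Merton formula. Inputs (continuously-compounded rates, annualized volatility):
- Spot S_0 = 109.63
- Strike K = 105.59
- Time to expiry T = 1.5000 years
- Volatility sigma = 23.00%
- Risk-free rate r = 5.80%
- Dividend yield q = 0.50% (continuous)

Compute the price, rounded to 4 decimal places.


Answer: Price = 6.4772

Derivation:
d1 = (ln(S/K) + (r - q + 0.5*sigma^2) * T) / (sigma * sqrt(T)) = 0.55636215
d2 = d1 - sigma * sqrt(T) = 0.27467083
exp(-rT) = 0.91667710; exp(-qT) = 0.99252805
P = K * exp(-rT) * N(-d2) - S_0 * exp(-qT) * N(-d1)
N(-d1) = 0.28898165; N(-d2) = 0.39178457
P = 105.5900 * 0.91667710 * 0.39178457 - 109.6300 * 0.99252805 * 0.28898165 = 6.4772


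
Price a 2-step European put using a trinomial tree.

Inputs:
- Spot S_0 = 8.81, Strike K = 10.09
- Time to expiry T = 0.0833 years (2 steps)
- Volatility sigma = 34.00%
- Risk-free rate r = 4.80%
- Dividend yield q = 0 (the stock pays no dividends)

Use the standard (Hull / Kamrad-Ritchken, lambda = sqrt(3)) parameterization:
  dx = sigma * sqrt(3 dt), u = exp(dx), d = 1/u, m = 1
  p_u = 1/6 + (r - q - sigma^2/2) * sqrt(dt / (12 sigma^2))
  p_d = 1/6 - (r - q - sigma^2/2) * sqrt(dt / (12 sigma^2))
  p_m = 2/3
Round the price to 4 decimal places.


Answer: Price = V(0,0) = 1.2699

Derivation:
dt = T/N = 0.041650; dx = sigma*sqrt(3*dt) = 0.120184
u = exp(dx) = 1.127704; d = 1/u = 0.886757
p_u = 0.164969, p_m = 0.666667, p_d = 0.168365
Discount per step: exp(-r*dt) = 0.998003
Stock lattice S(k, j) with j the centered position index:
  k=0: S(0,+0) = 8.8100
  k=1: S(1,-1) = 7.8123; S(1,+0) = 8.8100; S(1,+1) = 9.9351
  k=2: S(2,-2) = 6.9276; S(2,-1) = 7.8123; S(2,+0) = 8.8100; S(2,+1) = 9.9351; S(2,+2) = 11.2038
Terminal payoffs V(N, j) = max(K - S_T, 0):
  V(2,-2) = 3.162360; V(2,-1) = 2.277669; V(2,+0) = 1.280000; V(2,+1) = 0.154924; V(2,+2) = 0.000000
Backward induction: V(k, j) = exp(-r*dt) * [p_u * V(k+1, j+1) + p_m * V(k+1, j) + p_d * V(k+1, j-1)]
  V(1,-1) = exp(-r*dt) * [p_u*1.280000 + p_m*2.277669 + p_d*3.162360] = 2.257518
  V(1,+0) = exp(-r*dt) * [p_u*0.154924 + p_m*1.280000 + p_d*2.277669] = 1.259849
  V(1,+1) = exp(-r*dt) * [p_u*0.000000 + p_m*0.154924 + p_d*1.280000] = 0.318153
  V(0,+0) = exp(-r*dt) * [p_u*0.318153 + p_m*1.259849 + p_d*2.257518] = 1.269930


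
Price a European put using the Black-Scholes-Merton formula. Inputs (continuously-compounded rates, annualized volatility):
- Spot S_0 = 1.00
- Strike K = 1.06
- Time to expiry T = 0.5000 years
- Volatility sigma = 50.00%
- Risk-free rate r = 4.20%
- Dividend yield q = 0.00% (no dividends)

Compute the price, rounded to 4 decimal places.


d1 = (ln(S/K) + (r - q + 0.5*sigma^2) * T) / (sigma * sqrt(T)) = 0.07136430
d2 = d1 - sigma * sqrt(T) = -0.28218909
exp(-rT) = 0.97921896; exp(-qT) = 1.00000000
P = K * exp(-rT) * N(-d2) - S_0 * exp(-qT) * N(-d1)
N(-d1) = 0.47155391; N(-d2) = 0.61110074
P = 1.0600 * 0.97921896 * 0.61110074 - 1.0000 * 1.00000000 * 0.47155391 = 0.1628

Answer: Price = 0.1628
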